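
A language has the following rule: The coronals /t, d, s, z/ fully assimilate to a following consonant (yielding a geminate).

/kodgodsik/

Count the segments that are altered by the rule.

2

/d/ before /g/ → [g] (total assimilation)
/d/ before /s/ → [s] (total assimilation)
2 segments change.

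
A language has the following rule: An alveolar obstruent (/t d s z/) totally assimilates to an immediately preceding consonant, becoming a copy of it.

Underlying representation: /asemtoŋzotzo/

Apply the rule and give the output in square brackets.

[asemmoŋŋotto]

/t/ after /m/ → [m] (total assimilation)
/z/ after /ŋ/ → [ŋ] (total assimilation)
/z/ after /t/ → [t] (total assimilation)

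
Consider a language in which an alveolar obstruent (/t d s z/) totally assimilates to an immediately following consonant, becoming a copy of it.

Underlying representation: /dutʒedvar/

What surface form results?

[duʒʒevvar]

/t/ before /ʒ/ → [ʒ] (total assimilation)
/d/ before /v/ → [v] (total assimilation)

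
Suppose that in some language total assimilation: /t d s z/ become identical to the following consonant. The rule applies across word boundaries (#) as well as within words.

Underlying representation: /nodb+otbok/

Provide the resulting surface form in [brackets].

/d/ before /b/ → [b] (total assimilation)
/t/ before /b/ → [b] (total assimilation)

[nobb+obbok]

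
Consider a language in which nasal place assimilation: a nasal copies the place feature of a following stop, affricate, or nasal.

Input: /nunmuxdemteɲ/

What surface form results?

[nummuxdenteɲ]

/n/ before /m/ (labial) → [m]
/m/ before /t/ (alveolar) → [n]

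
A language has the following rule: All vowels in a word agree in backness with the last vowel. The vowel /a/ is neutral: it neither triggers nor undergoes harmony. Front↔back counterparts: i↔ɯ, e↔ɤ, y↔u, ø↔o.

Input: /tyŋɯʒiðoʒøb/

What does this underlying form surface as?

[tyŋiʒiðøʒøb]

/ɯ/ harmonizes with /ø/ ([-back]) → [i]
/o/ harmonizes with /ø/ ([-back]) → [ø]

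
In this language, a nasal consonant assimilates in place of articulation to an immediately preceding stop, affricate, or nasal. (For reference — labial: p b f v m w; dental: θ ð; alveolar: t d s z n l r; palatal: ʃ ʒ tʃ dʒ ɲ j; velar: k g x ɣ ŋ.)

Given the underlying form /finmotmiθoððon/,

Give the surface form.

[finnotniθoððon]

/m/ after /n/ (alveolar) → [n]
/m/ after /t/ (alveolar) → [n]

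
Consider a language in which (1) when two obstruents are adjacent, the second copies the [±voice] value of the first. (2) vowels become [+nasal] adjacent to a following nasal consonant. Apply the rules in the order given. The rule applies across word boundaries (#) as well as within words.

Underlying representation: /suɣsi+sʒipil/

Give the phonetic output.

[suɣzi+sʃipil]

Rule 1: /s/ after /ɣ/ (voiced) → [z]
Rule 1: /ʒ/ after /s/ (voiceless) → [ʃ]
After rule 1: suɣzi+sʃipil
Rule 2: no segment meets the rule's conditions; no change.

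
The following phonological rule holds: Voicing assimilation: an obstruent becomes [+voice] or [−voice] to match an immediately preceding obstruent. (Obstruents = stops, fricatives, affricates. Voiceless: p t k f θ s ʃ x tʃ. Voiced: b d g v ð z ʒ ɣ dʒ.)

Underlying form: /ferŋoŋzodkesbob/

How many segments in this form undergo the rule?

2

/k/ after /d/ (voiced) → [g]
/b/ after /s/ (voiceless) → [p]
2 segments change.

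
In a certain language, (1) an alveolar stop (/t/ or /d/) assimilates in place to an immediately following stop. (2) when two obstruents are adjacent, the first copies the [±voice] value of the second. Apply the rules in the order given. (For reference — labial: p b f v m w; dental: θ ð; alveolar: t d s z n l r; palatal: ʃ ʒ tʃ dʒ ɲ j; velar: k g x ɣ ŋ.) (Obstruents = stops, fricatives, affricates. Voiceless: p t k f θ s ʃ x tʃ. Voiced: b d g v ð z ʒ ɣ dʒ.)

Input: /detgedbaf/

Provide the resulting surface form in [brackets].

Rule 1: /t/ before /g/ (velar) → [k]
Rule 1: /d/ before /b/ (labial) → [b]
After rule 1: dekgebbaf
Rule 2: /k/ before /g/ (voiced) → [g]

[deggebbaf]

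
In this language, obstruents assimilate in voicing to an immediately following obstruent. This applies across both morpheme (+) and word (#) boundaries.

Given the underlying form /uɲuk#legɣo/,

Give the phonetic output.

[uɲuk#legɣo]

no segment meets the rule's conditions; no change.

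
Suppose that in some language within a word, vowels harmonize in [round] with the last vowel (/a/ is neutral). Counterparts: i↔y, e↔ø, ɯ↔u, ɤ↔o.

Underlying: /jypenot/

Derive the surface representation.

[jypønot]

/e/ harmonizes with /o/ ([+round]) → [ø]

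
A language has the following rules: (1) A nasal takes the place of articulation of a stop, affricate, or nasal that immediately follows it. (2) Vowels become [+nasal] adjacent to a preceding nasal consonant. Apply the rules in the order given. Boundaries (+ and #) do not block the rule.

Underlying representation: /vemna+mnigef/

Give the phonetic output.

[vennã+nnĩgef]

Rule 1: /m/ before /n/ (alveolar) → [n]
Rule 1: /m/ before /n/ (alveolar) → [n]
After rule 1: venna+nnigef
Rule 2: /a/ after nasal /n/ → [ã]
Rule 2: /i/ after nasal /n/ → [ĩ]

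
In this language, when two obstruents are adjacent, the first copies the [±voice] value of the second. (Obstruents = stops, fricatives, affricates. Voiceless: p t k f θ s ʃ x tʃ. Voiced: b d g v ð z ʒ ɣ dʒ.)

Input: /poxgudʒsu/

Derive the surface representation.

[poɣgutʃsu]

/x/ before /g/ (voiced) → [ɣ]
/dʒ/ before /s/ (voiceless) → [tʃ]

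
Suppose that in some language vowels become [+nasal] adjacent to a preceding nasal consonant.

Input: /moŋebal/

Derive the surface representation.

[mõŋẽbal]

/o/ after nasal /m/ → [õ]
/e/ after nasal /ŋ/ → [ẽ]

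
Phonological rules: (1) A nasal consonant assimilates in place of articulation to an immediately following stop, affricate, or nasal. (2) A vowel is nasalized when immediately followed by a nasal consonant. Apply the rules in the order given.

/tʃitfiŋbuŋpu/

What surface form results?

[tʃitfĩmbũmpu]

Rule 1: /ŋ/ before /b/ (labial) → [m]
Rule 1: /ŋ/ before /p/ (labial) → [m]
After rule 1: tʃitfimbumpu
Rule 2: /i/ before nasal /m/ → [ĩ]
Rule 2: /u/ before nasal /m/ → [ũ]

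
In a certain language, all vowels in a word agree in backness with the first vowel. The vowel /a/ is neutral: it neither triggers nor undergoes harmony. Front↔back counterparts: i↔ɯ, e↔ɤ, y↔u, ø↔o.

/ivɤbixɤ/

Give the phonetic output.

[ivebixe]

/ɤ/ harmonizes with /i/ ([-back]) → [e]
/ɤ/ harmonizes with /i/ ([-back]) → [e]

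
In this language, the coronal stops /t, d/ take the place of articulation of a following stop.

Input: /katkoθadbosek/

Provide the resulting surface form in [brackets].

[kakkoθabbosek]

/t/ before /k/ (velar) → [k]
/d/ before /b/ (labial) → [b]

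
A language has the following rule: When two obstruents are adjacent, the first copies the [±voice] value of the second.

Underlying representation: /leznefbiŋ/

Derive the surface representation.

[leznevbiŋ]

/f/ before /b/ (voiced) → [v]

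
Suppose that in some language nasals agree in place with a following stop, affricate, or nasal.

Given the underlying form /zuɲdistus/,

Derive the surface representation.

/ɲ/ before /d/ (alveolar) → [n]

[zundistus]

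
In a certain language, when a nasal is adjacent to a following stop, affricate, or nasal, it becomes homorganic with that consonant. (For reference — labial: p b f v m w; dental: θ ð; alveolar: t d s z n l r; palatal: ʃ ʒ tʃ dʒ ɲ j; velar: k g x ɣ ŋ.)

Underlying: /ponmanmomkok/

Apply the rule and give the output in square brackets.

/n/ before /m/ (labial) → [m]
/n/ before /m/ (labial) → [m]
/m/ before /k/ (velar) → [ŋ]

[pommammoŋkok]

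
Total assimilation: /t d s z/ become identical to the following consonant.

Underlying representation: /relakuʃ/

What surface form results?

[relakuʃ]

no segment meets the rule's conditions; no change.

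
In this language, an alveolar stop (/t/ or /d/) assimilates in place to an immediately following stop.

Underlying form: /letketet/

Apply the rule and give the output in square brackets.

[lekketet]

/t/ before /k/ (velar) → [k]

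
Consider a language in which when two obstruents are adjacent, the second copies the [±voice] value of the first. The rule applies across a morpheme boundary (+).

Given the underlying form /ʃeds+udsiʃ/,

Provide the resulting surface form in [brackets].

/s/ after /d/ (voiced) → [z]
/s/ after /d/ (voiced) → [z]

[ʃedz+udziʃ]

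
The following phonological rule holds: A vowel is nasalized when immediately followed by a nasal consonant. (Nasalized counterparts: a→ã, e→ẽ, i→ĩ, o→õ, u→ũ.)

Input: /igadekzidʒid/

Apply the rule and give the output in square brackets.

no segment meets the rule's conditions; no change.

[igadekzidʒid]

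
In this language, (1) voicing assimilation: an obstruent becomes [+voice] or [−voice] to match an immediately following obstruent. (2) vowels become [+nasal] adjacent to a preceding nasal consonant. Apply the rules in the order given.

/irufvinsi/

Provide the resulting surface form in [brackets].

[iruvvinsi]

Rule 1: /f/ before /v/ (voiced) → [v]
After rule 1: iruvvinsi
Rule 2: no segment meets the rule's conditions; no change.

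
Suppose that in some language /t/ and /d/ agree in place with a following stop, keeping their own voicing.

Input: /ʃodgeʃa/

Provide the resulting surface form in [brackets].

[ʃoggeʃa]

/d/ before /g/ (velar) → [g]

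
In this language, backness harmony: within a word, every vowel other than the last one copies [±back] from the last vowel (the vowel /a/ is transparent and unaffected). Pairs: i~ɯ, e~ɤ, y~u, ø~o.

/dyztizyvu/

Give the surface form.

/y/ harmonizes with /u/ ([+back]) → [u]
/i/ harmonizes with /u/ ([+back]) → [ɯ]
/y/ harmonizes with /u/ ([+back]) → [u]

[duztɯzuvu]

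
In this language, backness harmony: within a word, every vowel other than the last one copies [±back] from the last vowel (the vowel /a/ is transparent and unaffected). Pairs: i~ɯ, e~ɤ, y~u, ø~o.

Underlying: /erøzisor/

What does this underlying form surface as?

[ɤrozɯsor]

/e/ harmonizes with /o/ ([+back]) → [ɤ]
/ø/ harmonizes with /o/ ([+back]) → [o]
/i/ harmonizes with /o/ ([+back]) → [ɯ]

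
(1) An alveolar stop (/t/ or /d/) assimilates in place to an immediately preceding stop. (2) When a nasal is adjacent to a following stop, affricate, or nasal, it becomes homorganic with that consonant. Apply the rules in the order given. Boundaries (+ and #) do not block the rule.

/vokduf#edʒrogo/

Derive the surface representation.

[vokguf#edʒrogo]

Rule 1: /d/ after /k/ (velar) → [g]
After rule 1: vokguf#edʒrogo
Rule 2: no segment meets the rule's conditions; no change.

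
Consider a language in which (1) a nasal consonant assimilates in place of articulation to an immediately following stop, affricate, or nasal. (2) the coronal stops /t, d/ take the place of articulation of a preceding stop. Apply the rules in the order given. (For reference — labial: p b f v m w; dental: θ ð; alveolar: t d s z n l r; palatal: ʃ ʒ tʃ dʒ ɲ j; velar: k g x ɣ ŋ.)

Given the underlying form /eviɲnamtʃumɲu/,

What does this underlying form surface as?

Rule 1: /ɲ/ before /n/ (alveolar) → [n]
Rule 1: /m/ before /tʃ/ (palatal) → [ɲ]
Rule 1: /m/ before /ɲ/ (palatal) → [ɲ]
After rule 1: evinnaɲtʃuɲɲu
Rule 2: no segment meets the rule's conditions; no change.

[evinnaɲtʃuɲɲu]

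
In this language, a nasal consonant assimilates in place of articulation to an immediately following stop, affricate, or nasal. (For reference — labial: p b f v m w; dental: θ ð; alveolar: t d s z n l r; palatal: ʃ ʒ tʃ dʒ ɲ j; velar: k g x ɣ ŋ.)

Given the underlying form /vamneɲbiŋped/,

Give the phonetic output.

[vannembimped]

/m/ before /n/ (alveolar) → [n]
/ɲ/ before /b/ (labial) → [m]
/ŋ/ before /p/ (labial) → [m]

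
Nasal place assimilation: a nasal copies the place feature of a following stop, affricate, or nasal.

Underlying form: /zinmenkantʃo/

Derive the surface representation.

[zimmeŋkaɲtʃo]

/n/ before /m/ (labial) → [m]
/n/ before /k/ (velar) → [ŋ]
/n/ before /tʃ/ (palatal) → [ɲ]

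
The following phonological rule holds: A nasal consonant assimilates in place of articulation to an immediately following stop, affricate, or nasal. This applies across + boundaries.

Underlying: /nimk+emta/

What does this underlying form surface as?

/m/ before /k/ (velar) → [ŋ]
/m/ before /t/ (alveolar) → [n]

[niŋk+enta]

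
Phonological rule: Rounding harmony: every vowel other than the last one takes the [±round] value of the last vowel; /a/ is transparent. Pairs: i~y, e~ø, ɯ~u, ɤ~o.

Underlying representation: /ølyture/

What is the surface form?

/ø/ harmonizes with /e/ ([-round]) → [e]
/y/ harmonizes with /e/ ([-round]) → [i]
/u/ harmonizes with /e/ ([-round]) → [ɯ]

[elitɯre]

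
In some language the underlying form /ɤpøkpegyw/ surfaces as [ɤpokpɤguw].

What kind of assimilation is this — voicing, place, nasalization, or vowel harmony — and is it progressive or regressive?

/ø/→[o] /e/→[ɤ] /y/→[u].
Vowels agree with the first vowel, so the harmony is progressive.

vowel harmony, progressive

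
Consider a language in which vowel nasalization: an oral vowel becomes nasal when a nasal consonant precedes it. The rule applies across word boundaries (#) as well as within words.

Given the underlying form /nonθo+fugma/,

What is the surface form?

/o/ after nasal /n/ → [õ]
/a/ after nasal /m/ → [ã]

[nõnθo+fugmã]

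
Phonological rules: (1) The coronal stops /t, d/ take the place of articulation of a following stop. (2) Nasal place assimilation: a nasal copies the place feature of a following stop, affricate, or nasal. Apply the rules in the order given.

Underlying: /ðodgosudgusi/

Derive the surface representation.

Rule 1: /d/ before /g/ (velar) → [g]
Rule 1: /d/ before /g/ (velar) → [g]
After rule 1: ðoggosuggusi
Rule 2: no segment meets the rule's conditions; no change.

[ðoggosuggusi]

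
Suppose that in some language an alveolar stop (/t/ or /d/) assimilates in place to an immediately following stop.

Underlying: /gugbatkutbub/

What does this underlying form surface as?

[gugbakkupbub]

/t/ before /k/ (velar) → [k]
/t/ before /b/ (labial) → [p]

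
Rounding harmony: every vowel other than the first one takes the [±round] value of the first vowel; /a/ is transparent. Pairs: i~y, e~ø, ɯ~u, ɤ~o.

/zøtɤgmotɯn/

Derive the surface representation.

/ɤ/ harmonizes with /ø/ ([+round]) → [o]
/ɯ/ harmonizes with /ø/ ([+round]) → [u]

[zøtogmotun]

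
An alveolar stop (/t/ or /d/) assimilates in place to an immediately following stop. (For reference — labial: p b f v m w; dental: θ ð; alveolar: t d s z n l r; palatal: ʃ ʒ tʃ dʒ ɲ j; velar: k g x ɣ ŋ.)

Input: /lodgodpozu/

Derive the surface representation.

/d/ before /g/ (velar) → [g]
/d/ before /p/ (labial) → [b]

[loggobpozu]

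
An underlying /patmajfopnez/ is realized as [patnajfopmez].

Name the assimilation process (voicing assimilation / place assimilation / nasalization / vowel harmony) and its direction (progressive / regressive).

/m/→[n] /n/→[m].
Each target copies a feature from the preceding segment, so the direction is progressive.

place assimilation, progressive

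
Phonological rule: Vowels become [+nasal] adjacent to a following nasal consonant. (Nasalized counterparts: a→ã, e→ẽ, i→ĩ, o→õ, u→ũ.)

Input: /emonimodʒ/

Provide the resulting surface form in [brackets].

/e/ before nasal /m/ → [ẽ]
/o/ before nasal /n/ → [õ]
/i/ before nasal /m/ → [ĩ]

[ẽmõnĩmodʒ]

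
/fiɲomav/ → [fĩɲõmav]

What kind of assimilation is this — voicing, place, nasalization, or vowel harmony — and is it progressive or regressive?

/i/→[ĩ] /o/→[õ].
Each target copies a feature from the following segment, so the direction is regressive.

nasalization, regressive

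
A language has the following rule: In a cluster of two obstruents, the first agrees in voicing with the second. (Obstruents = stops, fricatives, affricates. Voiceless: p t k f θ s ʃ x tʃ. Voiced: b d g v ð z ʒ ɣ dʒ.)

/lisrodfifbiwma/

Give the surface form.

[lisrotfivbiwma]

/d/ before /f/ (voiceless) → [t]
/f/ before /b/ (voiced) → [v]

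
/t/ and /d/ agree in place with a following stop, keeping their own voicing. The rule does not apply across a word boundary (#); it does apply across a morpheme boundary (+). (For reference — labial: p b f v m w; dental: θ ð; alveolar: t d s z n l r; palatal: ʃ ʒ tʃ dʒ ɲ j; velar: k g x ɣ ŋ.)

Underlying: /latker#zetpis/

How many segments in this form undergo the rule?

/t/ before /k/ (velar) → [k]
/t/ before /p/ (labial) → [p]
2 segments change.

2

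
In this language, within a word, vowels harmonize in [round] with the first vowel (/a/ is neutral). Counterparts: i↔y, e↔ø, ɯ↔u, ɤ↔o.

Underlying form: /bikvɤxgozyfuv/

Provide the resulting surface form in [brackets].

/o/ harmonizes with /i/ ([-round]) → [ɤ]
/y/ harmonizes with /i/ ([-round]) → [i]
/u/ harmonizes with /i/ ([-round]) → [ɯ]

[bikvɤxgɤzifɯv]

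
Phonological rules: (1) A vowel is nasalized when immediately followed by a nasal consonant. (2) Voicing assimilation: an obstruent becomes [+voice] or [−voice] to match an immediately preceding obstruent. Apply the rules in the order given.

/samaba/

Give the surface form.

[sãmaba]

Rule 1: /a/ before nasal /m/ → [ã]
After rule 1: sãmaba
Rule 2: no segment meets the rule's conditions; no change.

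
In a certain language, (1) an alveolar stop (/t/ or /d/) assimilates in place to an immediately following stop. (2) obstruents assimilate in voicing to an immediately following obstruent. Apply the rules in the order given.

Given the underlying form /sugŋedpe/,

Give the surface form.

Rule 1: /d/ before /p/ (labial) → [b]
After rule 1: sugŋebpe
Rule 2: /b/ before /p/ (voiceless) → [p]

[sugŋeppe]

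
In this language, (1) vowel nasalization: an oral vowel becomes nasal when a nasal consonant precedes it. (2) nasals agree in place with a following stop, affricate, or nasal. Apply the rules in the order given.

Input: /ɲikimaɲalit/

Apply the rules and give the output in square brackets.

[ɲĩkimãɲãlit]

Rule 1: /i/ after nasal /ɲ/ → [ĩ]
Rule 1: /a/ after nasal /m/ → [ã]
Rule 1: /a/ after nasal /ɲ/ → [ã]
After rule 1: ɲĩkimãɲãlit
Rule 2: no segment meets the rule's conditions; no change.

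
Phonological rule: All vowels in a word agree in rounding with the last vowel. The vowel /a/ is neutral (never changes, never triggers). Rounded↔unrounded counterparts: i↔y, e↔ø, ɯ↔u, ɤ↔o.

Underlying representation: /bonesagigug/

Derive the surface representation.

/e/ harmonizes with /u/ ([+round]) → [ø]
/i/ harmonizes with /u/ ([+round]) → [y]

[bonøsagygug]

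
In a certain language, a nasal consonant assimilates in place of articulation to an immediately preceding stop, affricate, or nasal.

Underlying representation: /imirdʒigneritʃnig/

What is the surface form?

[imirdʒigŋeritʃɲig]

/n/ after /g/ (velar) → [ŋ]
/n/ after /tʃ/ (palatal) → [ɲ]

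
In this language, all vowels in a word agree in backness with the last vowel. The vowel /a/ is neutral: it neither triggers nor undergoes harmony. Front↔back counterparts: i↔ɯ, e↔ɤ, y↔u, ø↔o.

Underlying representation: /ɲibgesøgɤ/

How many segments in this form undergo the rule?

/i/ harmonizes with /ɤ/ ([+back]) → [ɯ]
/e/ harmonizes with /ɤ/ ([+back]) → [ɤ]
/ø/ harmonizes with /ɤ/ ([+back]) → [o]
3 segments change.

3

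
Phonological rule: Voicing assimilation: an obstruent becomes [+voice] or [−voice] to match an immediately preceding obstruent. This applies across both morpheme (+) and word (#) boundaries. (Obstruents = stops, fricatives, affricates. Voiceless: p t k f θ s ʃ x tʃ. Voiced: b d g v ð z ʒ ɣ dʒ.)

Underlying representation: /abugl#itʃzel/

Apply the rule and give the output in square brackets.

[abugl#itʃsel]

/z/ after /tʃ/ (voiceless) → [s]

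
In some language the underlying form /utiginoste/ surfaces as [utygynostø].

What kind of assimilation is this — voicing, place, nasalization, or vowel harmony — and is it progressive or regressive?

vowel harmony, progressive

/i/→[y] /i/→[y] /e/→[ø].
Vowels agree with the first vowel, so the harmony is progressive.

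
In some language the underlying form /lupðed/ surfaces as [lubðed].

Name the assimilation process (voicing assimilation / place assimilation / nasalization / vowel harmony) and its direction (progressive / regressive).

/p/→[b].
Each target copies a feature from the following segment, so the direction is regressive.

voicing assimilation, regressive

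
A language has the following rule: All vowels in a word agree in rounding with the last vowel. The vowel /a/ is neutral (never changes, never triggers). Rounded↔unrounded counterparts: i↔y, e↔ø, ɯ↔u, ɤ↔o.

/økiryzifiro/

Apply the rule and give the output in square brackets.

[økyryzyfyro]

/i/ harmonizes with /o/ ([+round]) → [y]
/i/ harmonizes with /o/ ([+round]) → [y]
/i/ harmonizes with /o/ ([+round]) → [y]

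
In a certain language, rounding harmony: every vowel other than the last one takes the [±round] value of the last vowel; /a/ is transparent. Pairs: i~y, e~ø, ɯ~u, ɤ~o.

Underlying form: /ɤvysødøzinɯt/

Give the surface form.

/y/ harmonizes with /ɯ/ ([-round]) → [i]
/ø/ harmonizes with /ɯ/ ([-round]) → [e]
/ø/ harmonizes with /ɯ/ ([-round]) → [e]

[ɤvisedezinɯt]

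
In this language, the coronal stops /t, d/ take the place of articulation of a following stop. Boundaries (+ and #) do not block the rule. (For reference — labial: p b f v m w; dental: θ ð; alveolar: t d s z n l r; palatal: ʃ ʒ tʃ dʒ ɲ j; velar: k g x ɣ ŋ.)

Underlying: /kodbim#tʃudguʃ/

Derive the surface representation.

[kobbim#tʃugguʃ]

/d/ before /b/ (labial) → [b]
/d/ before /g/ (velar) → [g]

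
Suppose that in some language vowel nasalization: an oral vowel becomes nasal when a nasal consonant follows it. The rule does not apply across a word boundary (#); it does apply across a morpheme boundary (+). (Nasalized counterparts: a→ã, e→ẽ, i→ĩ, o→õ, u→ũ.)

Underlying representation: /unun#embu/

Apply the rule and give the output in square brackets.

/u/ before nasal /n/ → [ũ]
/u/ before nasal /n/ → [ũ]
/e/ before nasal /m/ → [ẽ]

[ũnũn#ẽmbu]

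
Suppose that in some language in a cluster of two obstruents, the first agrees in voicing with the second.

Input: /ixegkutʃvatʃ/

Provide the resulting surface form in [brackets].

[ixekkudʒvatʃ]

/g/ before /k/ (voiceless) → [k]
/tʃ/ before /v/ (voiced) → [dʒ]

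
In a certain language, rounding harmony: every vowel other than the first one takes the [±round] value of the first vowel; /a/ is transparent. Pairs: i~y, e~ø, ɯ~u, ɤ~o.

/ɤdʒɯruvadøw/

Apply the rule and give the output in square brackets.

[ɤdʒɯrɯvadew]

/u/ harmonizes with /ɤ/ ([-round]) → [ɯ]
/ø/ harmonizes with /ɤ/ ([-round]) → [e]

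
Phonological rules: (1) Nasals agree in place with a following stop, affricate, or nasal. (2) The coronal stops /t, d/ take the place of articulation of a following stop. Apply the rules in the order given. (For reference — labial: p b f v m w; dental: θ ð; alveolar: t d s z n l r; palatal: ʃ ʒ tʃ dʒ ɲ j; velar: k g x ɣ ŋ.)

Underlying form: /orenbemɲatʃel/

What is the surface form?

[orembeɲɲatʃel]

Rule 1: /n/ before /b/ (labial) → [m]
Rule 1: /m/ before /ɲ/ (palatal) → [ɲ]
After rule 1: orembeɲɲatʃel
Rule 2: no segment meets the rule's conditions; no change.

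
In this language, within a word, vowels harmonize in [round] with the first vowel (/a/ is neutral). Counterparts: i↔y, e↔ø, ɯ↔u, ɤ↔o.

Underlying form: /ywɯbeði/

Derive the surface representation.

[ywubøðy]

/ɯ/ harmonizes with /y/ ([+round]) → [u]
/e/ harmonizes with /y/ ([+round]) → [ø]
/i/ harmonizes with /y/ ([+round]) → [y]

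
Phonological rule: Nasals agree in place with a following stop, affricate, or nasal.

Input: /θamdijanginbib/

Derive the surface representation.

[θandijaŋgimbib]

/m/ before /d/ (alveolar) → [n]
/n/ before /g/ (velar) → [ŋ]
/n/ before /b/ (labial) → [m]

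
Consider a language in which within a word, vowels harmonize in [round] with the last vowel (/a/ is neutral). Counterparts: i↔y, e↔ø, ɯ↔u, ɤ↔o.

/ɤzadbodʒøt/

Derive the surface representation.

[ozadbodʒøt]

/ɤ/ harmonizes with /ø/ ([+round]) → [o]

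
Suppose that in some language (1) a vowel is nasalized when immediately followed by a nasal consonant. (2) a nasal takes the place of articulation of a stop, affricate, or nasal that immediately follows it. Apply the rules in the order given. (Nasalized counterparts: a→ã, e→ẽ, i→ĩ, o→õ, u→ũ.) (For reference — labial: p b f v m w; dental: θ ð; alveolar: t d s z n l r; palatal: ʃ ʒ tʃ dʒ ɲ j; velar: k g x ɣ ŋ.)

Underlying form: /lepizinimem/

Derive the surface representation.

Rule 1: /i/ before nasal /n/ → [ĩ]
Rule 1: /i/ before nasal /m/ → [ĩ]
Rule 1: /e/ before nasal /m/ → [ẽ]
After rule 1: lepizĩnĩmẽm
Rule 2: no segment meets the rule's conditions; no change.

[lepizĩnĩmẽm]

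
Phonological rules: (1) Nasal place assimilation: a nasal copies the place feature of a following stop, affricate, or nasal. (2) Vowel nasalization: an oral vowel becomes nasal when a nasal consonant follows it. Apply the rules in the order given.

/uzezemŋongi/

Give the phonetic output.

Rule 1: /m/ before /ŋ/ (velar) → [ŋ]
Rule 1: /n/ before /g/ (velar) → [ŋ]
After rule 1: uzezeŋŋoŋgi
Rule 2: /e/ before nasal /ŋ/ → [ẽ]
Rule 2: /o/ before nasal /ŋ/ → [õ]

[uzezẽŋŋõŋgi]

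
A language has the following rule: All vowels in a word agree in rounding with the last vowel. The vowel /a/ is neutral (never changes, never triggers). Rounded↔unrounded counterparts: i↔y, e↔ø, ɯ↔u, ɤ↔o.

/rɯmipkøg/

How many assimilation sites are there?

/ɯ/ harmonizes with /ø/ ([+round]) → [u]
/i/ harmonizes with /ø/ ([+round]) → [y]
2 segments change.

2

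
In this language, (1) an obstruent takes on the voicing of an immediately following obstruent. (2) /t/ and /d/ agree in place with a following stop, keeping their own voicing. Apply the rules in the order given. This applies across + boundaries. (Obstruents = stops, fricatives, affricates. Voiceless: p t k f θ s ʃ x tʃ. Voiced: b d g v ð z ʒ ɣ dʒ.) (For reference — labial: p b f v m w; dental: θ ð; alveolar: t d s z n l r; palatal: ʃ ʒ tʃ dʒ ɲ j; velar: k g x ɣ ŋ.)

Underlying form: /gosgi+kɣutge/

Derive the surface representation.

Rule 1: /s/ before /g/ (voiced) → [z]
Rule 1: /k/ before /ɣ/ (voiced) → [g]
Rule 1: /t/ before /g/ (voiced) → [d]
After rule 1: gozgi+gɣudge
Rule 2: /d/ before /g/ (velar) → [g]

[gozgi+gɣugge]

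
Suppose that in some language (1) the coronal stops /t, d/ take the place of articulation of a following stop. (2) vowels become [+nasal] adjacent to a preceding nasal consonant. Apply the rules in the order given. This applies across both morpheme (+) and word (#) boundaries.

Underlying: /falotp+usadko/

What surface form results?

Rule 1: /t/ before /p/ (labial) → [p]
Rule 1: /d/ before /k/ (velar) → [g]
After rule 1: falopp+usagko
Rule 2: no segment meets the rule's conditions; no change.

[falopp+usagko]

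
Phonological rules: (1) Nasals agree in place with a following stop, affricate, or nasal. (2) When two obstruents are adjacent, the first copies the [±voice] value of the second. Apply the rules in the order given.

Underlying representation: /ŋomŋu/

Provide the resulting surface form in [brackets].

[ŋoŋŋu]

Rule 1: /m/ before /ŋ/ (velar) → [ŋ]
After rule 1: ŋoŋŋu
Rule 2: no segment meets the rule's conditions; no change.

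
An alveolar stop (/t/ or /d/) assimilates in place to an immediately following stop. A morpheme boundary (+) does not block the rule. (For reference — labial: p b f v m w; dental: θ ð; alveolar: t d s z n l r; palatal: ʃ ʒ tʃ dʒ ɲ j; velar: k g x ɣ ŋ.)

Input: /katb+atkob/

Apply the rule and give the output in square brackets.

[kapb+akkob]

/t/ before /b/ (labial) → [p]
/t/ before /k/ (velar) → [k]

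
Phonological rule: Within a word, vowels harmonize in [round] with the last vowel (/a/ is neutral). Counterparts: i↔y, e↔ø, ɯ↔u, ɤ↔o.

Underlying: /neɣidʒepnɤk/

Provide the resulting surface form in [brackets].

[neɣidʒepnɤk]

no segment meets the rule's conditions; no change.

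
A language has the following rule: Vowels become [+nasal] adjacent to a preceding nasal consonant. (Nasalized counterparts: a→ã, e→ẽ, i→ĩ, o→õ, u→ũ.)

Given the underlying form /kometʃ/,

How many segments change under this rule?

1

/e/ after nasal /m/ → [ẽ]
1 segment changes.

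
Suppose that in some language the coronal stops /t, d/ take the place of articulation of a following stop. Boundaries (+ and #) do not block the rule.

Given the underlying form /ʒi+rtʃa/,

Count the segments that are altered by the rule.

0

No segment meets the rule's conditions.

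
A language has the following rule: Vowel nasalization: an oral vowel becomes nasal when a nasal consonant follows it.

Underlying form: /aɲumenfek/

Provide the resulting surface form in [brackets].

[ãɲũmẽnfek]

/a/ before nasal /ɲ/ → [ã]
/u/ before nasal /m/ → [ũ]
/e/ before nasal /n/ → [ẽ]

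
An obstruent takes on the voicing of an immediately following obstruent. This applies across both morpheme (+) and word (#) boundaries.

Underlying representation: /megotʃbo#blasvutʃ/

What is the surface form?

/tʃ/ before /b/ (voiced) → [dʒ]
/s/ before /v/ (voiced) → [z]

[megodʒbo#blazvutʃ]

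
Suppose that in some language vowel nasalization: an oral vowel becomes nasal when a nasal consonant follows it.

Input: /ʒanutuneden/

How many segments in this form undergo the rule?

/a/ before nasal /n/ → [ã]
/u/ before nasal /n/ → [ũ]
/e/ before nasal /n/ → [ẽ]
3 segments change.

3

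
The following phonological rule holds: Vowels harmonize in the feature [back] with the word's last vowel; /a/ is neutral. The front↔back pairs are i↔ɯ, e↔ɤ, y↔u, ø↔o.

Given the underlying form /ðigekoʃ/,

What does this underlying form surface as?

/i/ harmonizes with /o/ ([+back]) → [ɯ]
/e/ harmonizes with /o/ ([+back]) → [ɤ]

[ðɯgɤkoʃ]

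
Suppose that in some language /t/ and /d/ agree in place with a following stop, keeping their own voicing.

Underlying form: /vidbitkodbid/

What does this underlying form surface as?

/d/ before /b/ (labial) → [b]
/t/ before /k/ (velar) → [k]
/d/ before /b/ (labial) → [b]

[vibbikkobbid]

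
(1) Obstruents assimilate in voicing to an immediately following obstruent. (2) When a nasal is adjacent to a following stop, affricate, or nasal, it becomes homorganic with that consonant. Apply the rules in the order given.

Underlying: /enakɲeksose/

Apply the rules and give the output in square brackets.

[enakɲeksose]

Rule 1: no segment meets the rule's conditions; no change.
After rule 1: enakɲeksose
Rule 2: no segment meets the rule's conditions; no change.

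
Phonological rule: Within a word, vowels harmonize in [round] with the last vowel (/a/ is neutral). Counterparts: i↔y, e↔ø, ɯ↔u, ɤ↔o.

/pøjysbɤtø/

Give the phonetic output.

/ɤ/ harmonizes with /ø/ ([+round]) → [o]

[pøjysbotø]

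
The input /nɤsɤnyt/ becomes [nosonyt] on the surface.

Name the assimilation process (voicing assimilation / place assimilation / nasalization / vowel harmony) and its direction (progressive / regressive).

/ɤ/→[o] /ɤ/→[o].
Vowels agree with the last vowel, so the harmony is regressive.

vowel harmony, regressive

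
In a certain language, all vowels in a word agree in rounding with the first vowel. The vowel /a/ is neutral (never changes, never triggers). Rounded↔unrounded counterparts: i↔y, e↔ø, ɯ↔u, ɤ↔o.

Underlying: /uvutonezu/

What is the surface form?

[uvutonøzu]

/e/ harmonizes with /u/ ([+round]) → [ø]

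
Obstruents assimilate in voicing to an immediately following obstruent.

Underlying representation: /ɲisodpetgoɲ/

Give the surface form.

[ɲisotpedgoɲ]

/d/ before /p/ (voiceless) → [t]
/t/ before /g/ (voiced) → [d]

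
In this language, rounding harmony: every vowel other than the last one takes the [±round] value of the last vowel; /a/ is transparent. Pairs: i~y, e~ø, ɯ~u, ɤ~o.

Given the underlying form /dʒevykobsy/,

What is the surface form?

/e/ harmonizes with /y/ ([+round]) → [ø]

[dʒøvykobsy]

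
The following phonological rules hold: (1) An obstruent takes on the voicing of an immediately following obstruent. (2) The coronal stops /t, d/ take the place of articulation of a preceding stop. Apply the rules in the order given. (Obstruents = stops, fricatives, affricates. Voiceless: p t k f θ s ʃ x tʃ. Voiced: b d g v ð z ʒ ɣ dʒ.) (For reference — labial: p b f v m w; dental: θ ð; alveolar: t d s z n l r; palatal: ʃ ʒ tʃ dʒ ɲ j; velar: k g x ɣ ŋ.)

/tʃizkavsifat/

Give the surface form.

[tʃiskafsifat]

Rule 1: /z/ before /k/ (voiceless) → [s]
Rule 1: /v/ before /s/ (voiceless) → [f]
After rule 1: tʃiskafsifat
Rule 2: no segment meets the rule's conditions; no change.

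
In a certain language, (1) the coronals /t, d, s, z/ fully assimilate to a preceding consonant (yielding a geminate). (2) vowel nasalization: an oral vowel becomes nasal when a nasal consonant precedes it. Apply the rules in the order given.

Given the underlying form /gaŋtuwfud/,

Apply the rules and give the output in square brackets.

Rule 1: /t/ after /ŋ/ → [ŋ] (total assimilation)
After rule 1: gaŋŋuwfud
Rule 2: /u/ after nasal /ŋ/ → [ũ]

[gaŋŋũwfud]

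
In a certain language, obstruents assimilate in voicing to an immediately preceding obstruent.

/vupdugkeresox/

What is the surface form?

[vuptuggeresox]

/d/ after /p/ (voiceless) → [t]
/k/ after /g/ (voiced) → [g]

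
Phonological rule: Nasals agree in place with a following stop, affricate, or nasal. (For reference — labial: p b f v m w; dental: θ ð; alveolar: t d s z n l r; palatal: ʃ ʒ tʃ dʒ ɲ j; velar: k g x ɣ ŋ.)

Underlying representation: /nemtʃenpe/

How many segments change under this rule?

/m/ before /tʃ/ (palatal) → [ɲ]
/n/ before /p/ (labial) → [m]
2 segments change.

2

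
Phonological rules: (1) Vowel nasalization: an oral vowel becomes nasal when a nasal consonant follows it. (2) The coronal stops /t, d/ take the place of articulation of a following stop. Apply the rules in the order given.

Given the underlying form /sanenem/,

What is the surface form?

[sãnẽnẽm]

Rule 1: /a/ before nasal /n/ → [ã]
Rule 1: /e/ before nasal /n/ → [ẽ]
Rule 1: /e/ before nasal /m/ → [ẽ]
After rule 1: sãnẽnẽm
Rule 2: no segment meets the rule's conditions; no change.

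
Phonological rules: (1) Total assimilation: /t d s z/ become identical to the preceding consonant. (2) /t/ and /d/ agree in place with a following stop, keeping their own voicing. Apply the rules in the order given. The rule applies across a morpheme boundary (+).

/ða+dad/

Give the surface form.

Rule 1: no segment meets the rule's conditions; no change.
After rule 1: ða+dad
Rule 2: no segment meets the rule's conditions; no change.

[ða+dad]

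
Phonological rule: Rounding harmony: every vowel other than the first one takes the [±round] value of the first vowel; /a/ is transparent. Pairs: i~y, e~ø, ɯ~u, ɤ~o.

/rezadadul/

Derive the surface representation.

/u/ harmonizes with /e/ ([-round]) → [ɯ]

[rezadadɯl]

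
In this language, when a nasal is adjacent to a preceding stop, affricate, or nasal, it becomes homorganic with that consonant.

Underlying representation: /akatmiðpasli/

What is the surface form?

[akatniðpasli]

/m/ after /t/ (alveolar) → [n]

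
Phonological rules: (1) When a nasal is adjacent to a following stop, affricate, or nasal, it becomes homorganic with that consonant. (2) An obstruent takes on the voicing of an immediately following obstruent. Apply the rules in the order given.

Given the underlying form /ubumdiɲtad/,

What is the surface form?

[ubundintad]

Rule 1: /m/ before /d/ (alveolar) → [n]
Rule 1: /ɲ/ before /t/ (alveolar) → [n]
After rule 1: ubundintad
Rule 2: no segment meets the rule's conditions; no change.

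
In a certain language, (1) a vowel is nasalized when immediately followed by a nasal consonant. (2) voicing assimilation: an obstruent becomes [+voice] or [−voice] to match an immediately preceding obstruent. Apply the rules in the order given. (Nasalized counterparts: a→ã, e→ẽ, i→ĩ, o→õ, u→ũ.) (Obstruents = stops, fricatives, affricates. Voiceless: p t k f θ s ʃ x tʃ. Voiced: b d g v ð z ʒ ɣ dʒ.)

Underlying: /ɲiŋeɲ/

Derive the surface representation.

Rule 1: /i/ before nasal /ŋ/ → [ĩ]
Rule 1: /e/ before nasal /ɲ/ → [ẽ]
After rule 1: ɲĩŋẽɲ
Rule 2: no segment meets the rule's conditions; no change.

[ɲĩŋẽɲ]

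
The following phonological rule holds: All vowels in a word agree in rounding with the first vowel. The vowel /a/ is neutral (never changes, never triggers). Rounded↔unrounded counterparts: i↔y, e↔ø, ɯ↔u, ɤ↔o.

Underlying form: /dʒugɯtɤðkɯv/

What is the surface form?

[dʒugutoðkuv]

/ɯ/ harmonizes with /u/ ([+round]) → [u]
/ɤ/ harmonizes with /u/ ([+round]) → [o]
/ɯ/ harmonizes with /u/ ([+round]) → [u]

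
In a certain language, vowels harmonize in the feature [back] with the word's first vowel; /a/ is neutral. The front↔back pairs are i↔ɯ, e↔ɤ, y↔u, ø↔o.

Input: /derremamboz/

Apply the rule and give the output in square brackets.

[derremambøz]

/o/ harmonizes with /e/ ([-back]) → [ø]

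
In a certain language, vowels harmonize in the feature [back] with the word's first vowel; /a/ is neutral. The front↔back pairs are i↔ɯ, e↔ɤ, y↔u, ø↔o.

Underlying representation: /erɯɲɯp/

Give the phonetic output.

[eriɲip]

/ɯ/ harmonizes with /e/ ([-back]) → [i]
/ɯ/ harmonizes with /e/ ([-back]) → [i]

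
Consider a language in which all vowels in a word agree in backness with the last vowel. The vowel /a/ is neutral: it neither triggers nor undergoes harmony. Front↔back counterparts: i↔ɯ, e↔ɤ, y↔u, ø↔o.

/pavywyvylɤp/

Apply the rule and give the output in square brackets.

/y/ harmonizes with /ɤ/ ([+back]) → [u]
/y/ harmonizes with /ɤ/ ([+back]) → [u]
/y/ harmonizes with /ɤ/ ([+back]) → [u]

[pavuwuvulɤp]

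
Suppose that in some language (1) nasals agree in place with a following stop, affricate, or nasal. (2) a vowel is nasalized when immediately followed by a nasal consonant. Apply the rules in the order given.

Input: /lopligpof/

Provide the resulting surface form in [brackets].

Rule 1: no segment meets the rule's conditions; no change.
After rule 1: lopligpof
Rule 2: no segment meets the rule's conditions; no change.

[lopligpof]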